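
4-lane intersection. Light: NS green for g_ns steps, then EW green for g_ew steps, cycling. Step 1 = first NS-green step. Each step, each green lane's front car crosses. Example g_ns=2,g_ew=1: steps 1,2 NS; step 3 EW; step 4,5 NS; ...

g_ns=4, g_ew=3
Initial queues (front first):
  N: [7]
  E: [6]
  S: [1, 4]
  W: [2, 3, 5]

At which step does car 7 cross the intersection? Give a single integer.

Step 1 [NS]: N:car7-GO,E:wait,S:car1-GO,W:wait | queues: N=0 E=1 S=1 W=3
Step 2 [NS]: N:empty,E:wait,S:car4-GO,W:wait | queues: N=0 E=1 S=0 W=3
Step 3 [NS]: N:empty,E:wait,S:empty,W:wait | queues: N=0 E=1 S=0 W=3
Step 4 [NS]: N:empty,E:wait,S:empty,W:wait | queues: N=0 E=1 S=0 W=3
Step 5 [EW]: N:wait,E:car6-GO,S:wait,W:car2-GO | queues: N=0 E=0 S=0 W=2
Step 6 [EW]: N:wait,E:empty,S:wait,W:car3-GO | queues: N=0 E=0 S=0 W=1
Step 7 [EW]: N:wait,E:empty,S:wait,W:car5-GO | queues: N=0 E=0 S=0 W=0
Car 7 crosses at step 1

1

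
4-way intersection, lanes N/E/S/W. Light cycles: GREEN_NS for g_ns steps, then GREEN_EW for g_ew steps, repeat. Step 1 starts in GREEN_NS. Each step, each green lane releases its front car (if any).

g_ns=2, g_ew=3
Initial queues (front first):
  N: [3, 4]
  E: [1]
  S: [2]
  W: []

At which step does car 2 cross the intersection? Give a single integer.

Step 1 [NS]: N:car3-GO,E:wait,S:car2-GO,W:wait | queues: N=1 E=1 S=0 W=0
Step 2 [NS]: N:car4-GO,E:wait,S:empty,W:wait | queues: N=0 E=1 S=0 W=0
Step 3 [EW]: N:wait,E:car1-GO,S:wait,W:empty | queues: N=0 E=0 S=0 W=0
Car 2 crosses at step 1

1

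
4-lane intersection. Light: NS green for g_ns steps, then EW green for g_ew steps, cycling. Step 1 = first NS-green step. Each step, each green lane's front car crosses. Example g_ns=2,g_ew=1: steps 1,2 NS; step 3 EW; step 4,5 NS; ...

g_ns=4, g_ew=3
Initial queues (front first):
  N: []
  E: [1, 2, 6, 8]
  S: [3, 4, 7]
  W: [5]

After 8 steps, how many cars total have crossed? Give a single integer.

Step 1 [NS]: N:empty,E:wait,S:car3-GO,W:wait | queues: N=0 E=4 S=2 W=1
Step 2 [NS]: N:empty,E:wait,S:car4-GO,W:wait | queues: N=0 E=4 S=1 W=1
Step 3 [NS]: N:empty,E:wait,S:car7-GO,W:wait | queues: N=0 E=4 S=0 W=1
Step 4 [NS]: N:empty,E:wait,S:empty,W:wait | queues: N=0 E=4 S=0 W=1
Step 5 [EW]: N:wait,E:car1-GO,S:wait,W:car5-GO | queues: N=0 E=3 S=0 W=0
Step 6 [EW]: N:wait,E:car2-GO,S:wait,W:empty | queues: N=0 E=2 S=0 W=0
Step 7 [EW]: N:wait,E:car6-GO,S:wait,W:empty | queues: N=0 E=1 S=0 W=0
Step 8 [NS]: N:empty,E:wait,S:empty,W:wait | queues: N=0 E=1 S=0 W=0
Cars crossed by step 8: 7

Answer: 7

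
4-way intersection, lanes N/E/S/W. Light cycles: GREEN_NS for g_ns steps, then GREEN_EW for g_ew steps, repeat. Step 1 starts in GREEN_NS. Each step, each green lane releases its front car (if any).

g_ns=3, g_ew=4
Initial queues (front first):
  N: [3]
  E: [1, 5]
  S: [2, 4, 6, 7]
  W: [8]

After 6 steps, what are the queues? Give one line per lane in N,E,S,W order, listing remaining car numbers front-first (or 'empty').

Step 1 [NS]: N:car3-GO,E:wait,S:car2-GO,W:wait | queues: N=0 E=2 S=3 W=1
Step 2 [NS]: N:empty,E:wait,S:car4-GO,W:wait | queues: N=0 E=2 S=2 W=1
Step 3 [NS]: N:empty,E:wait,S:car6-GO,W:wait | queues: N=0 E=2 S=1 W=1
Step 4 [EW]: N:wait,E:car1-GO,S:wait,W:car8-GO | queues: N=0 E=1 S=1 W=0
Step 5 [EW]: N:wait,E:car5-GO,S:wait,W:empty | queues: N=0 E=0 S=1 W=0
Step 6 [EW]: N:wait,E:empty,S:wait,W:empty | queues: N=0 E=0 S=1 W=0

N: empty
E: empty
S: 7
W: empty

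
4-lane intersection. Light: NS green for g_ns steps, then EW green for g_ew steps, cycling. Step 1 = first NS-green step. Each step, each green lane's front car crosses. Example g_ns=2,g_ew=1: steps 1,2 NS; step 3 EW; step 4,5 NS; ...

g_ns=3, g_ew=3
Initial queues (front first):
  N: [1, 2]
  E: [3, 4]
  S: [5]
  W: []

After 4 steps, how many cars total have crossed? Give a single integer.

Step 1 [NS]: N:car1-GO,E:wait,S:car5-GO,W:wait | queues: N=1 E=2 S=0 W=0
Step 2 [NS]: N:car2-GO,E:wait,S:empty,W:wait | queues: N=0 E=2 S=0 W=0
Step 3 [NS]: N:empty,E:wait,S:empty,W:wait | queues: N=0 E=2 S=0 W=0
Step 4 [EW]: N:wait,E:car3-GO,S:wait,W:empty | queues: N=0 E=1 S=0 W=0
Cars crossed by step 4: 4

Answer: 4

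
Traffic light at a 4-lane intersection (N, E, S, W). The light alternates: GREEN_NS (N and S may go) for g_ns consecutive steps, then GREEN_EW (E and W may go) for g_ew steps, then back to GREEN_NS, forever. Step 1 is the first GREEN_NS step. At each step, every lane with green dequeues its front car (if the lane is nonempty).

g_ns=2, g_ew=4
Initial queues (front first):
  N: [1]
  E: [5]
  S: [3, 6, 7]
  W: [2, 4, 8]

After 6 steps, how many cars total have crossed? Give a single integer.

Answer: 7

Derivation:
Step 1 [NS]: N:car1-GO,E:wait,S:car3-GO,W:wait | queues: N=0 E=1 S=2 W=3
Step 2 [NS]: N:empty,E:wait,S:car6-GO,W:wait | queues: N=0 E=1 S=1 W=3
Step 3 [EW]: N:wait,E:car5-GO,S:wait,W:car2-GO | queues: N=0 E=0 S=1 W=2
Step 4 [EW]: N:wait,E:empty,S:wait,W:car4-GO | queues: N=0 E=0 S=1 W=1
Step 5 [EW]: N:wait,E:empty,S:wait,W:car8-GO | queues: N=0 E=0 S=1 W=0
Step 6 [EW]: N:wait,E:empty,S:wait,W:empty | queues: N=0 E=0 S=1 W=0
Cars crossed by step 6: 7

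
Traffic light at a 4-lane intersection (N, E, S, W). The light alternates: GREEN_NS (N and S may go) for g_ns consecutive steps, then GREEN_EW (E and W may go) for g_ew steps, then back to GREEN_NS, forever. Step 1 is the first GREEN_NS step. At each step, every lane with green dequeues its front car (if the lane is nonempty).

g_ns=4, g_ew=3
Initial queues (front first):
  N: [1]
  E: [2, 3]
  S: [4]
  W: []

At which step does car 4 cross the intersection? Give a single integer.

Step 1 [NS]: N:car1-GO,E:wait,S:car4-GO,W:wait | queues: N=0 E=2 S=0 W=0
Step 2 [NS]: N:empty,E:wait,S:empty,W:wait | queues: N=0 E=2 S=0 W=0
Step 3 [NS]: N:empty,E:wait,S:empty,W:wait | queues: N=0 E=2 S=0 W=0
Step 4 [NS]: N:empty,E:wait,S:empty,W:wait | queues: N=0 E=2 S=0 W=0
Step 5 [EW]: N:wait,E:car2-GO,S:wait,W:empty | queues: N=0 E=1 S=0 W=0
Step 6 [EW]: N:wait,E:car3-GO,S:wait,W:empty | queues: N=0 E=0 S=0 W=0
Car 4 crosses at step 1

1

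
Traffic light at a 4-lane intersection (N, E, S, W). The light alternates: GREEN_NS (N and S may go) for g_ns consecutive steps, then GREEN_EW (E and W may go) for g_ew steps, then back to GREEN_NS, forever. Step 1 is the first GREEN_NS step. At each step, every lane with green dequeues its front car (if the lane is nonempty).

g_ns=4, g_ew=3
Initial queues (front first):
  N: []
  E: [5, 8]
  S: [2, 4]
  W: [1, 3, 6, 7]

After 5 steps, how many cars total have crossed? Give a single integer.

Step 1 [NS]: N:empty,E:wait,S:car2-GO,W:wait | queues: N=0 E=2 S=1 W=4
Step 2 [NS]: N:empty,E:wait,S:car4-GO,W:wait | queues: N=0 E=2 S=0 W=4
Step 3 [NS]: N:empty,E:wait,S:empty,W:wait | queues: N=0 E=2 S=0 W=4
Step 4 [NS]: N:empty,E:wait,S:empty,W:wait | queues: N=0 E=2 S=0 W=4
Step 5 [EW]: N:wait,E:car5-GO,S:wait,W:car1-GO | queues: N=0 E=1 S=0 W=3
Cars crossed by step 5: 4

Answer: 4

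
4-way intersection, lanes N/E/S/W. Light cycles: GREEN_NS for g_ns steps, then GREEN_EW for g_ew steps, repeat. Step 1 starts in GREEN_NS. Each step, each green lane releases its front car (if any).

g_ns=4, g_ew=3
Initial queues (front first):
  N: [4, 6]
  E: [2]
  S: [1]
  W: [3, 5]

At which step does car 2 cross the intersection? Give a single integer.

Step 1 [NS]: N:car4-GO,E:wait,S:car1-GO,W:wait | queues: N=1 E=1 S=0 W=2
Step 2 [NS]: N:car6-GO,E:wait,S:empty,W:wait | queues: N=0 E=1 S=0 W=2
Step 3 [NS]: N:empty,E:wait,S:empty,W:wait | queues: N=0 E=1 S=0 W=2
Step 4 [NS]: N:empty,E:wait,S:empty,W:wait | queues: N=0 E=1 S=0 W=2
Step 5 [EW]: N:wait,E:car2-GO,S:wait,W:car3-GO | queues: N=0 E=0 S=0 W=1
Step 6 [EW]: N:wait,E:empty,S:wait,W:car5-GO | queues: N=0 E=0 S=0 W=0
Car 2 crosses at step 5

5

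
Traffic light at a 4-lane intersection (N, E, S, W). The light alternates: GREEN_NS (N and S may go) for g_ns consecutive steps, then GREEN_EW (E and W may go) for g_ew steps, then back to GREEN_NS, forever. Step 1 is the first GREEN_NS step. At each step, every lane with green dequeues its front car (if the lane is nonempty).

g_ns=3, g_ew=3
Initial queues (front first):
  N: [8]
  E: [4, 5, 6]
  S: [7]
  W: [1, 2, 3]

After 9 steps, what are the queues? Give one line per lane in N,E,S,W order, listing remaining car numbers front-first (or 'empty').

Step 1 [NS]: N:car8-GO,E:wait,S:car7-GO,W:wait | queues: N=0 E=3 S=0 W=3
Step 2 [NS]: N:empty,E:wait,S:empty,W:wait | queues: N=0 E=3 S=0 W=3
Step 3 [NS]: N:empty,E:wait,S:empty,W:wait | queues: N=0 E=3 S=0 W=3
Step 4 [EW]: N:wait,E:car4-GO,S:wait,W:car1-GO | queues: N=0 E=2 S=0 W=2
Step 5 [EW]: N:wait,E:car5-GO,S:wait,W:car2-GO | queues: N=0 E=1 S=0 W=1
Step 6 [EW]: N:wait,E:car6-GO,S:wait,W:car3-GO | queues: N=0 E=0 S=0 W=0

N: empty
E: empty
S: empty
W: empty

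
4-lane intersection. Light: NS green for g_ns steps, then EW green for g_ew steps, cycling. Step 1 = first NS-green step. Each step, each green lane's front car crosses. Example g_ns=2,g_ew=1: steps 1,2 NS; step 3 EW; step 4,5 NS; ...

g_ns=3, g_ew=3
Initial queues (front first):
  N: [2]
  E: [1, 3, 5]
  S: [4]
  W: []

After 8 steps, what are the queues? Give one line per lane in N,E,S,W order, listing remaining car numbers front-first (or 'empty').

Step 1 [NS]: N:car2-GO,E:wait,S:car4-GO,W:wait | queues: N=0 E=3 S=0 W=0
Step 2 [NS]: N:empty,E:wait,S:empty,W:wait | queues: N=0 E=3 S=0 W=0
Step 3 [NS]: N:empty,E:wait,S:empty,W:wait | queues: N=0 E=3 S=0 W=0
Step 4 [EW]: N:wait,E:car1-GO,S:wait,W:empty | queues: N=0 E=2 S=0 W=0
Step 5 [EW]: N:wait,E:car3-GO,S:wait,W:empty | queues: N=0 E=1 S=0 W=0
Step 6 [EW]: N:wait,E:car5-GO,S:wait,W:empty | queues: N=0 E=0 S=0 W=0

N: empty
E: empty
S: empty
W: empty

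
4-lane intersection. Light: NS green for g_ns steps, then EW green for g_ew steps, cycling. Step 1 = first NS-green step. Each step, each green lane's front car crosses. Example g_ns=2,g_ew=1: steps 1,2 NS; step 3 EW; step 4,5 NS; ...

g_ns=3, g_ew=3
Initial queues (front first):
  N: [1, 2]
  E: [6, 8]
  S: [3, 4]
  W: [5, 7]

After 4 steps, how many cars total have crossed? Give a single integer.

Answer: 6

Derivation:
Step 1 [NS]: N:car1-GO,E:wait,S:car3-GO,W:wait | queues: N=1 E=2 S=1 W=2
Step 2 [NS]: N:car2-GO,E:wait,S:car4-GO,W:wait | queues: N=0 E=2 S=0 W=2
Step 3 [NS]: N:empty,E:wait,S:empty,W:wait | queues: N=0 E=2 S=0 W=2
Step 4 [EW]: N:wait,E:car6-GO,S:wait,W:car5-GO | queues: N=0 E=1 S=0 W=1
Cars crossed by step 4: 6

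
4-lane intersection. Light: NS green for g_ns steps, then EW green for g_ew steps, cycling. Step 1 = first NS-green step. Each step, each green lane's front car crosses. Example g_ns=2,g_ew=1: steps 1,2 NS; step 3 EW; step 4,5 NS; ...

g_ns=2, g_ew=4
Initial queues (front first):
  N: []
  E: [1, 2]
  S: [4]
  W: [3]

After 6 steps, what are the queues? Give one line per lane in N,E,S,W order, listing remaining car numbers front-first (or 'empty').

Step 1 [NS]: N:empty,E:wait,S:car4-GO,W:wait | queues: N=0 E=2 S=0 W=1
Step 2 [NS]: N:empty,E:wait,S:empty,W:wait | queues: N=0 E=2 S=0 W=1
Step 3 [EW]: N:wait,E:car1-GO,S:wait,W:car3-GO | queues: N=0 E=1 S=0 W=0
Step 4 [EW]: N:wait,E:car2-GO,S:wait,W:empty | queues: N=0 E=0 S=0 W=0

N: empty
E: empty
S: empty
W: empty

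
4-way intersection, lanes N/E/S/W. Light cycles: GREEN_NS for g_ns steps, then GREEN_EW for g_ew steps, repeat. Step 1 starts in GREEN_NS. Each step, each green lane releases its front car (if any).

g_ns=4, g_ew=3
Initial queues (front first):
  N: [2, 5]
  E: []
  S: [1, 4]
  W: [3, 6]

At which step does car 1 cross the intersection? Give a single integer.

Step 1 [NS]: N:car2-GO,E:wait,S:car1-GO,W:wait | queues: N=1 E=0 S=1 W=2
Step 2 [NS]: N:car5-GO,E:wait,S:car4-GO,W:wait | queues: N=0 E=0 S=0 W=2
Step 3 [NS]: N:empty,E:wait,S:empty,W:wait | queues: N=0 E=0 S=0 W=2
Step 4 [NS]: N:empty,E:wait,S:empty,W:wait | queues: N=0 E=0 S=0 W=2
Step 5 [EW]: N:wait,E:empty,S:wait,W:car3-GO | queues: N=0 E=0 S=0 W=1
Step 6 [EW]: N:wait,E:empty,S:wait,W:car6-GO | queues: N=0 E=0 S=0 W=0
Car 1 crosses at step 1

1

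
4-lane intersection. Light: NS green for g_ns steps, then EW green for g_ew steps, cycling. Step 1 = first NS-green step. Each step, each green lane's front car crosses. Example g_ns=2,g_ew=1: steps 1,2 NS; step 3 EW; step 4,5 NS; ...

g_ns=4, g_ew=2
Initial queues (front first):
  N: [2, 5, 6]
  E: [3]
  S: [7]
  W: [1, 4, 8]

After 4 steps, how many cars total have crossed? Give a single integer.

Answer: 4

Derivation:
Step 1 [NS]: N:car2-GO,E:wait,S:car7-GO,W:wait | queues: N=2 E=1 S=0 W=3
Step 2 [NS]: N:car5-GO,E:wait,S:empty,W:wait | queues: N=1 E=1 S=0 W=3
Step 3 [NS]: N:car6-GO,E:wait,S:empty,W:wait | queues: N=0 E=1 S=0 W=3
Step 4 [NS]: N:empty,E:wait,S:empty,W:wait | queues: N=0 E=1 S=0 W=3
Cars crossed by step 4: 4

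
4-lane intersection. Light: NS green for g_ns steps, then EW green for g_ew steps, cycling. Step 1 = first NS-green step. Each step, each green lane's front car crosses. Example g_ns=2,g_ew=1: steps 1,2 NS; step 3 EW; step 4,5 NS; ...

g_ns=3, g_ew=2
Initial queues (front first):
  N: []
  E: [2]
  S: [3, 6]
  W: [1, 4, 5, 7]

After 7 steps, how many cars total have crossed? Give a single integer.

Step 1 [NS]: N:empty,E:wait,S:car3-GO,W:wait | queues: N=0 E=1 S=1 W=4
Step 2 [NS]: N:empty,E:wait,S:car6-GO,W:wait | queues: N=0 E=1 S=0 W=4
Step 3 [NS]: N:empty,E:wait,S:empty,W:wait | queues: N=0 E=1 S=0 W=4
Step 4 [EW]: N:wait,E:car2-GO,S:wait,W:car1-GO | queues: N=0 E=0 S=0 W=3
Step 5 [EW]: N:wait,E:empty,S:wait,W:car4-GO | queues: N=0 E=0 S=0 W=2
Step 6 [NS]: N:empty,E:wait,S:empty,W:wait | queues: N=0 E=0 S=0 W=2
Step 7 [NS]: N:empty,E:wait,S:empty,W:wait | queues: N=0 E=0 S=0 W=2
Cars crossed by step 7: 5

Answer: 5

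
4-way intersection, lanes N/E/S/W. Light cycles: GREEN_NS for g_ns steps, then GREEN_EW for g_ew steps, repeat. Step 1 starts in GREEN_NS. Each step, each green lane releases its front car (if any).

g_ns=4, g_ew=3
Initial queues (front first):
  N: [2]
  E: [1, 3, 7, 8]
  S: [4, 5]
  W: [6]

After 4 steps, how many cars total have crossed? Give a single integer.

Step 1 [NS]: N:car2-GO,E:wait,S:car4-GO,W:wait | queues: N=0 E=4 S=1 W=1
Step 2 [NS]: N:empty,E:wait,S:car5-GO,W:wait | queues: N=0 E=4 S=0 W=1
Step 3 [NS]: N:empty,E:wait,S:empty,W:wait | queues: N=0 E=4 S=0 W=1
Step 4 [NS]: N:empty,E:wait,S:empty,W:wait | queues: N=0 E=4 S=0 W=1
Cars crossed by step 4: 3

Answer: 3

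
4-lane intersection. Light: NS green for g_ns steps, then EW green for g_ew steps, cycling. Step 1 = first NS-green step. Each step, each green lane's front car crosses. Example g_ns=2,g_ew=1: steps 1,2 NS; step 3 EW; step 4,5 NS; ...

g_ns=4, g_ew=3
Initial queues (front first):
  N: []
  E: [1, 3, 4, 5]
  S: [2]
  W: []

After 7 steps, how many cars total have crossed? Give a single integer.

Answer: 4

Derivation:
Step 1 [NS]: N:empty,E:wait,S:car2-GO,W:wait | queues: N=0 E=4 S=0 W=0
Step 2 [NS]: N:empty,E:wait,S:empty,W:wait | queues: N=0 E=4 S=0 W=0
Step 3 [NS]: N:empty,E:wait,S:empty,W:wait | queues: N=0 E=4 S=0 W=0
Step 4 [NS]: N:empty,E:wait,S:empty,W:wait | queues: N=0 E=4 S=0 W=0
Step 5 [EW]: N:wait,E:car1-GO,S:wait,W:empty | queues: N=0 E=3 S=0 W=0
Step 6 [EW]: N:wait,E:car3-GO,S:wait,W:empty | queues: N=0 E=2 S=0 W=0
Step 7 [EW]: N:wait,E:car4-GO,S:wait,W:empty | queues: N=0 E=1 S=0 W=0
Cars crossed by step 7: 4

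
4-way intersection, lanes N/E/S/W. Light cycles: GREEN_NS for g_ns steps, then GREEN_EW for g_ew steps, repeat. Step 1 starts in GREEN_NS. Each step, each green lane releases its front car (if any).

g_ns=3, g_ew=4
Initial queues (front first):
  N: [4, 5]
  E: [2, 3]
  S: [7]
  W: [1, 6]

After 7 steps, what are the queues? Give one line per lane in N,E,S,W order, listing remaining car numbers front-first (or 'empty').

Step 1 [NS]: N:car4-GO,E:wait,S:car7-GO,W:wait | queues: N=1 E=2 S=0 W=2
Step 2 [NS]: N:car5-GO,E:wait,S:empty,W:wait | queues: N=0 E=2 S=0 W=2
Step 3 [NS]: N:empty,E:wait,S:empty,W:wait | queues: N=0 E=2 S=0 W=2
Step 4 [EW]: N:wait,E:car2-GO,S:wait,W:car1-GO | queues: N=0 E=1 S=0 W=1
Step 5 [EW]: N:wait,E:car3-GO,S:wait,W:car6-GO | queues: N=0 E=0 S=0 W=0

N: empty
E: empty
S: empty
W: empty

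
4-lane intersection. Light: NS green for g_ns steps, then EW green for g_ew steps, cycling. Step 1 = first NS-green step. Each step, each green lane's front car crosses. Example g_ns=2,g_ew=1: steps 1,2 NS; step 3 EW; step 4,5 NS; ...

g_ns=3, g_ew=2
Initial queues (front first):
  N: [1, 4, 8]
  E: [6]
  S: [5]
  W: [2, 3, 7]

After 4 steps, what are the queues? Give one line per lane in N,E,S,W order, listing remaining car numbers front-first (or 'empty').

Step 1 [NS]: N:car1-GO,E:wait,S:car5-GO,W:wait | queues: N=2 E=1 S=0 W=3
Step 2 [NS]: N:car4-GO,E:wait,S:empty,W:wait | queues: N=1 E=1 S=0 W=3
Step 3 [NS]: N:car8-GO,E:wait,S:empty,W:wait | queues: N=0 E=1 S=0 W=3
Step 4 [EW]: N:wait,E:car6-GO,S:wait,W:car2-GO | queues: N=0 E=0 S=0 W=2

N: empty
E: empty
S: empty
W: 3 7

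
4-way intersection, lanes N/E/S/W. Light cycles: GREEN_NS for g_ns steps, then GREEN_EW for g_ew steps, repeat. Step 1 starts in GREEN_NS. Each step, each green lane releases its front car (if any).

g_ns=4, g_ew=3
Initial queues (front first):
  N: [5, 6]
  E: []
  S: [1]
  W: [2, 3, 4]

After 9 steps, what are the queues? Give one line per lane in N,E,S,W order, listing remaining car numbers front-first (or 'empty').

Step 1 [NS]: N:car5-GO,E:wait,S:car1-GO,W:wait | queues: N=1 E=0 S=0 W=3
Step 2 [NS]: N:car6-GO,E:wait,S:empty,W:wait | queues: N=0 E=0 S=0 W=3
Step 3 [NS]: N:empty,E:wait,S:empty,W:wait | queues: N=0 E=0 S=0 W=3
Step 4 [NS]: N:empty,E:wait,S:empty,W:wait | queues: N=0 E=0 S=0 W=3
Step 5 [EW]: N:wait,E:empty,S:wait,W:car2-GO | queues: N=0 E=0 S=0 W=2
Step 6 [EW]: N:wait,E:empty,S:wait,W:car3-GO | queues: N=0 E=0 S=0 W=1
Step 7 [EW]: N:wait,E:empty,S:wait,W:car4-GO | queues: N=0 E=0 S=0 W=0

N: empty
E: empty
S: empty
W: empty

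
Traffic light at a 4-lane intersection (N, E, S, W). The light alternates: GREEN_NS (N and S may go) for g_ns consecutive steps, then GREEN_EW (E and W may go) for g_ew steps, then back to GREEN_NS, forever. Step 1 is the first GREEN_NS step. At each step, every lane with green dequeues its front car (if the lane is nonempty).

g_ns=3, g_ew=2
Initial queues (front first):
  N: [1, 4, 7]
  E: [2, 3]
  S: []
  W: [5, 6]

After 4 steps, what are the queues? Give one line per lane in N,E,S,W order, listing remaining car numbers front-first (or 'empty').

Step 1 [NS]: N:car1-GO,E:wait,S:empty,W:wait | queues: N=2 E=2 S=0 W=2
Step 2 [NS]: N:car4-GO,E:wait,S:empty,W:wait | queues: N=1 E=2 S=0 W=2
Step 3 [NS]: N:car7-GO,E:wait,S:empty,W:wait | queues: N=0 E=2 S=0 W=2
Step 4 [EW]: N:wait,E:car2-GO,S:wait,W:car5-GO | queues: N=0 E=1 S=0 W=1

N: empty
E: 3
S: empty
W: 6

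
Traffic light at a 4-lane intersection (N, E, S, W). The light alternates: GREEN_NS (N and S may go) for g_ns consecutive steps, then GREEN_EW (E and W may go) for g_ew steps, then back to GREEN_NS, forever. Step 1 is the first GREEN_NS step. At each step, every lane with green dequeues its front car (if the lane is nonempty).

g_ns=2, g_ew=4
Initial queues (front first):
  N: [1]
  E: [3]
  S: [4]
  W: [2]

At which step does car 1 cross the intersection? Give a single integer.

Step 1 [NS]: N:car1-GO,E:wait,S:car4-GO,W:wait | queues: N=0 E=1 S=0 W=1
Step 2 [NS]: N:empty,E:wait,S:empty,W:wait | queues: N=0 E=1 S=0 W=1
Step 3 [EW]: N:wait,E:car3-GO,S:wait,W:car2-GO | queues: N=0 E=0 S=0 W=0
Car 1 crosses at step 1

1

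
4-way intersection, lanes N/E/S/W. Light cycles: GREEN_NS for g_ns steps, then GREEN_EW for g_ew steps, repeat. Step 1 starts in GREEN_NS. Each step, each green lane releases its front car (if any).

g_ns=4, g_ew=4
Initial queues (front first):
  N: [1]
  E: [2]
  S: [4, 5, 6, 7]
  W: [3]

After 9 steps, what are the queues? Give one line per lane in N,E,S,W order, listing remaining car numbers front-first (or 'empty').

Step 1 [NS]: N:car1-GO,E:wait,S:car4-GO,W:wait | queues: N=0 E=1 S=3 W=1
Step 2 [NS]: N:empty,E:wait,S:car5-GO,W:wait | queues: N=0 E=1 S=2 W=1
Step 3 [NS]: N:empty,E:wait,S:car6-GO,W:wait | queues: N=0 E=1 S=1 W=1
Step 4 [NS]: N:empty,E:wait,S:car7-GO,W:wait | queues: N=0 E=1 S=0 W=1
Step 5 [EW]: N:wait,E:car2-GO,S:wait,W:car3-GO | queues: N=0 E=0 S=0 W=0

N: empty
E: empty
S: empty
W: empty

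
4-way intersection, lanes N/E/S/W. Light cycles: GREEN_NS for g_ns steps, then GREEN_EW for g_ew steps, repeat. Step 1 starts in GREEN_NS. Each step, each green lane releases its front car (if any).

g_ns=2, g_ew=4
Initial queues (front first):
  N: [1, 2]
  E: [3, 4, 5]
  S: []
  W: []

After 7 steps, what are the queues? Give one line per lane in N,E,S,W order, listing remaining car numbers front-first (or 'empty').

Step 1 [NS]: N:car1-GO,E:wait,S:empty,W:wait | queues: N=1 E=3 S=0 W=0
Step 2 [NS]: N:car2-GO,E:wait,S:empty,W:wait | queues: N=0 E=3 S=0 W=0
Step 3 [EW]: N:wait,E:car3-GO,S:wait,W:empty | queues: N=0 E=2 S=0 W=0
Step 4 [EW]: N:wait,E:car4-GO,S:wait,W:empty | queues: N=0 E=1 S=0 W=0
Step 5 [EW]: N:wait,E:car5-GO,S:wait,W:empty | queues: N=0 E=0 S=0 W=0

N: empty
E: empty
S: empty
W: empty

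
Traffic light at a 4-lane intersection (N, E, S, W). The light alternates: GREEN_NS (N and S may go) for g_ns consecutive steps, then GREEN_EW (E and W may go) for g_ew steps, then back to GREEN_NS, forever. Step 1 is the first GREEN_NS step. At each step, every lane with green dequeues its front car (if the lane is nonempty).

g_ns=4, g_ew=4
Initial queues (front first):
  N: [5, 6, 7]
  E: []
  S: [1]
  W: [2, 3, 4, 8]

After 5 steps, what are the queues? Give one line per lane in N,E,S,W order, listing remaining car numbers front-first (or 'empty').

Step 1 [NS]: N:car5-GO,E:wait,S:car1-GO,W:wait | queues: N=2 E=0 S=0 W=4
Step 2 [NS]: N:car6-GO,E:wait,S:empty,W:wait | queues: N=1 E=0 S=0 W=4
Step 3 [NS]: N:car7-GO,E:wait,S:empty,W:wait | queues: N=0 E=0 S=0 W=4
Step 4 [NS]: N:empty,E:wait,S:empty,W:wait | queues: N=0 E=0 S=0 W=4
Step 5 [EW]: N:wait,E:empty,S:wait,W:car2-GO | queues: N=0 E=0 S=0 W=3

N: empty
E: empty
S: empty
W: 3 4 8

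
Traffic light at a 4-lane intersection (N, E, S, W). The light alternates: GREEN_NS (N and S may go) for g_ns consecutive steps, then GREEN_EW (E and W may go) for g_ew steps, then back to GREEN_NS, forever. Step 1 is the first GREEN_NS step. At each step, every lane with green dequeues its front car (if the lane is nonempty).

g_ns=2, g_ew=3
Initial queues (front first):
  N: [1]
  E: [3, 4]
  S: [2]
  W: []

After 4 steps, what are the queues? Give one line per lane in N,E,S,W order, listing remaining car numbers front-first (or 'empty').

Step 1 [NS]: N:car1-GO,E:wait,S:car2-GO,W:wait | queues: N=0 E=2 S=0 W=0
Step 2 [NS]: N:empty,E:wait,S:empty,W:wait | queues: N=0 E=2 S=0 W=0
Step 3 [EW]: N:wait,E:car3-GO,S:wait,W:empty | queues: N=0 E=1 S=0 W=0
Step 4 [EW]: N:wait,E:car4-GO,S:wait,W:empty | queues: N=0 E=0 S=0 W=0

N: empty
E: empty
S: empty
W: empty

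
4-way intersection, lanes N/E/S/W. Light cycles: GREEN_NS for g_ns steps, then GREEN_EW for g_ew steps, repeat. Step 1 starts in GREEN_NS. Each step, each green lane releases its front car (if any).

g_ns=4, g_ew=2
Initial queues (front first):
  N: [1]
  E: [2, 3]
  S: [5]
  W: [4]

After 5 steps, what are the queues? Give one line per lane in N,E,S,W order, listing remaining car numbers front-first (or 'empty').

Step 1 [NS]: N:car1-GO,E:wait,S:car5-GO,W:wait | queues: N=0 E=2 S=0 W=1
Step 2 [NS]: N:empty,E:wait,S:empty,W:wait | queues: N=0 E=2 S=0 W=1
Step 3 [NS]: N:empty,E:wait,S:empty,W:wait | queues: N=0 E=2 S=0 W=1
Step 4 [NS]: N:empty,E:wait,S:empty,W:wait | queues: N=0 E=2 S=0 W=1
Step 5 [EW]: N:wait,E:car2-GO,S:wait,W:car4-GO | queues: N=0 E=1 S=0 W=0

N: empty
E: 3
S: empty
W: empty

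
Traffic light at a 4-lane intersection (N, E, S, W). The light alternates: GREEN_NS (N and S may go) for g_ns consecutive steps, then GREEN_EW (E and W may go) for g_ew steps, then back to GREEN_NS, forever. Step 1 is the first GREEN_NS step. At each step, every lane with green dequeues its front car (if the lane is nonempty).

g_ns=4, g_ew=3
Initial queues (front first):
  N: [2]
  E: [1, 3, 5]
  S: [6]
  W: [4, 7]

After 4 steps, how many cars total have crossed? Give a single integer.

Answer: 2

Derivation:
Step 1 [NS]: N:car2-GO,E:wait,S:car6-GO,W:wait | queues: N=0 E=3 S=0 W=2
Step 2 [NS]: N:empty,E:wait,S:empty,W:wait | queues: N=0 E=3 S=0 W=2
Step 3 [NS]: N:empty,E:wait,S:empty,W:wait | queues: N=0 E=3 S=0 W=2
Step 4 [NS]: N:empty,E:wait,S:empty,W:wait | queues: N=0 E=3 S=0 W=2
Cars crossed by step 4: 2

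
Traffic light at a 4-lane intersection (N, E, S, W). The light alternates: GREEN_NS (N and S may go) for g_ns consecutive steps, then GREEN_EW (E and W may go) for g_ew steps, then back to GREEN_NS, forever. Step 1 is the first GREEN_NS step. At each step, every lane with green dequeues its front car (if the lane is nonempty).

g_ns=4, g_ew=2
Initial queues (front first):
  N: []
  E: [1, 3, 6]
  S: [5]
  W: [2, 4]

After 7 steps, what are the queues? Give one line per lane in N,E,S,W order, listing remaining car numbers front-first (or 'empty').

Step 1 [NS]: N:empty,E:wait,S:car5-GO,W:wait | queues: N=0 E=3 S=0 W=2
Step 2 [NS]: N:empty,E:wait,S:empty,W:wait | queues: N=0 E=3 S=0 W=2
Step 3 [NS]: N:empty,E:wait,S:empty,W:wait | queues: N=0 E=3 S=0 W=2
Step 4 [NS]: N:empty,E:wait,S:empty,W:wait | queues: N=0 E=3 S=0 W=2
Step 5 [EW]: N:wait,E:car1-GO,S:wait,W:car2-GO | queues: N=0 E=2 S=0 W=1
Step 6 [EW]: N:wait,E:car3-GO,S:wait,W:car4-GO | queues: N=0 E=1 S=0 W=0
Step 7 [NS]: N:empty,E:wait,S:empty,W:wait | queues: N=0 E=1 S=0 W=0

N: empty
E: 6
S: empty
W: empty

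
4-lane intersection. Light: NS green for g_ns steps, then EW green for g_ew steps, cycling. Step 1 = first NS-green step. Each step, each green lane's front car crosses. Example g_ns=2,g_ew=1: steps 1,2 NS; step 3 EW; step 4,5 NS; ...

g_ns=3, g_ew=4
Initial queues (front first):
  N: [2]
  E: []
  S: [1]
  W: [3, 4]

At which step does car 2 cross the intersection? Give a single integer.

Step 1 [NS]: N:car2-GO,E:wait,S:car1-GO,W:wait | queues: N=0 E=0 S=0 W=2
Step 2 [NS]: N:empty,E:wait,S:empty,W:wait | queues: N=0 E=0 S=0 W=2
Step 3 [NS]: N:empty,E:wait,S:empty,W:wait | queues: N=0 E=0 S=0 W=2
Step 4 [EW]: N:wait,E:empty,S:wait,W:car3-GO | queues: N=0 E=0 S=0 W=1
Step 5 [EW]: N:wait,E:empty,S:wait,W:car4-GO | queues: N=0 E=0 S=0 W=0
Car 2 crosses at step 1

1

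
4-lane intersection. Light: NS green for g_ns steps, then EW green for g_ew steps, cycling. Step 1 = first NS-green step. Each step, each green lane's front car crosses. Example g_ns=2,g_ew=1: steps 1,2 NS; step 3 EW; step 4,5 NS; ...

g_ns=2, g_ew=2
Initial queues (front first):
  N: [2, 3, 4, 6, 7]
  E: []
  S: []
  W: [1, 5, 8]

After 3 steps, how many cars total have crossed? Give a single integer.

Answer: 3

Derivation:
Step 1 [NS]: N:car2-GO,E:wait,S:empty,W:wait | queues: N=4 E=0 S=0 W=3
Step 2 [NS]: N:car3-GO,E:wait,S:empty,W:wait | queues: N=3 E=0 S=0 W=3
Step 3 [EW]: N:wait,E:empty,S:wait,W:car1-GO | queues: N=3 E=0 S=0 W=2
Cars crossed by step 3: 3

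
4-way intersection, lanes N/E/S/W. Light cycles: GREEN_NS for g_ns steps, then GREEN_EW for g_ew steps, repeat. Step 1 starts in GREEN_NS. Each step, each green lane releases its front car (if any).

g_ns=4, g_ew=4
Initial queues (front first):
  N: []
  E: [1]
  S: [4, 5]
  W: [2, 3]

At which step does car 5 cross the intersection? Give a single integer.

Step 1 [NS]: N:empty,E:wait,S:car4-GO,W:wait | queues: N=0 E=1 S=1 W=2
Step 2 [NS]: N:empty,E:wait,S:car5-GO,W:wait | queues: N=0 E=1 S=0 W=2
Step 3 [NS]: N:empty,E:wait,S:empty,W:wait | queues: N=0 E=1 S=0 W=2
Step 4 [NS]: N:empty,E:wait,S:empty,W:wait | queues: N=0 E=1 S=0 W=2
Step 5 [EW]: N:wait,E:car1-GO,S:wait,W:car2-GO | queues: N=0 E=0 S=0 W=1
Step 6 [EW]: N:wait,E:empty,S:wait,W:car3-GO | queues: N=0 E=0 S=0 W=0
Car 5 crosses at step 2

2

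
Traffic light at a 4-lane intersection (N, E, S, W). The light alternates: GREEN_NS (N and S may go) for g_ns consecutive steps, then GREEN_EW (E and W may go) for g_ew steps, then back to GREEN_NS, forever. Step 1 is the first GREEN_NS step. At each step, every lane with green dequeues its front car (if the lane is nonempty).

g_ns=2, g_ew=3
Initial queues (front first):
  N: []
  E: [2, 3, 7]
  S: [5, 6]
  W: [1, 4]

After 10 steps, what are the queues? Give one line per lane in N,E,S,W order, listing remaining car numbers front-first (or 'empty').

Step 1 [NS]: N:empty,E:wait,S:car5-GO,W:wait | queues: N=0 E=3 S=1 W=2
Step 2 [NS]: N:empty,E:wait,S:car6-GO,W:wait | queues: N=0 E=3 S=0 W=2
Step 3 [EW]: N:wait,E:car2-GO,S:wait,W:car1-GO | queues: N=0 E=2 S=0 W=1
Step 4 [EW]: N:wait,E:car3-GO,S:wait,W:car4-GO | queues: N=0 E=1 S=0 W=0
Step 5 [EW]: N:wait,E:car7-GO,S:wait,W:empty | queues: N=0 E=0 S=0 W=0

N: empty
E: empty
S: empty
W: empty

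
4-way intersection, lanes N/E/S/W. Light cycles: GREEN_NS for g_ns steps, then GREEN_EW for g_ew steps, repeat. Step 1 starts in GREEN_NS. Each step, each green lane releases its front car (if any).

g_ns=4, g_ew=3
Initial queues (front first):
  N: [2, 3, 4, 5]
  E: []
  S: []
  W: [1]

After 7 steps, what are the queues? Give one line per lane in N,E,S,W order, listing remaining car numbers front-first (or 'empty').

Step 1 [NS]: N:car2-GO,E:wait,S:empty,W:wait | queues: N=3 E=0 S=0 W=1
Step 2 [NS]: N:car3-GO,E:wait,S:empty,W:wait | queues: N=2 E=0 S=0 W=1
Step 3 [NS]: N:car4-GO,E:wait,S:empty,W:wait | queues: N=1 E=0 S=0 W=1
Step 4 [NS]: N:car5-GO,E:wait,S:empty,W:wait | queues: N=0 E=0 S=0 W=1
Step 5 [EW]: N:wait,E:empty,S:wait,W:car1-GO | queues: N=0 E=0 S=0 W=0

N: empty
E: empty
S: empty
W: empty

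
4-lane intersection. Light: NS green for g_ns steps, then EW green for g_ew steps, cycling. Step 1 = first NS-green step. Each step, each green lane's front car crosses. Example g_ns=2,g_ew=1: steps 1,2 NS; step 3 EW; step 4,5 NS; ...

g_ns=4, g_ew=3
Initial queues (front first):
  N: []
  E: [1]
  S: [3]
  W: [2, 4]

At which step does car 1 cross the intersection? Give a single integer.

Step 1 [NS]: N:empty,E:wait,S:car3-GO,W:wait | queues: N=0 E=1 S=0 W=2
Step 2 [NS]: N:empty,E:wait,S:empty,W:wait | queues: N=0 E=1 S=0 W=2
Step 3 [NS]: N:empty,E:wait,S:empty,W:wait | queues: N=0 E=1 S=0 W=2
Step 4 [NS]: N:empty,E:wait,S:empty,W:wait | queues: N=0 E=1 S=0 W=2
Step 5 [EW]: N:wait,E:car1-GO,S:wait,W:car2-GO | queues: N=0 E=0 S=0 W=1
Step 6 [EW]: N:wait,E:empty,S:wait,W:car4-GO | queues: N=0 E=0 S=0 W=0
Car 1 crosses at step 5

5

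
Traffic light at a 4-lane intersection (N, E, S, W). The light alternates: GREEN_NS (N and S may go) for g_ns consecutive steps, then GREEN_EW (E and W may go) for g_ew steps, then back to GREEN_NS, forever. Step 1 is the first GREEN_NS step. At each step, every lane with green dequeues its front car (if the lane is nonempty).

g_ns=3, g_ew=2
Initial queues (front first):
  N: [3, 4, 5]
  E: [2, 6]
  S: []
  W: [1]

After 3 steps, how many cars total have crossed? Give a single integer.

Step 1 [NS]: N:car3-GO,E:wait,S:empty,W:wait | queues: N=2 E=2 S=0 W=1
Step 2 [NS]: N:car4-GO,E:wait,S:empty,W:wait | queues: N=1 E=2 S=0 W=1
Step 3 [NS]: N:car5-GO,E:wait,S:empty,W:wait | queues: N=0 E=2 S=0 W=1
Cars crossed by step 3: 3

Answer: 3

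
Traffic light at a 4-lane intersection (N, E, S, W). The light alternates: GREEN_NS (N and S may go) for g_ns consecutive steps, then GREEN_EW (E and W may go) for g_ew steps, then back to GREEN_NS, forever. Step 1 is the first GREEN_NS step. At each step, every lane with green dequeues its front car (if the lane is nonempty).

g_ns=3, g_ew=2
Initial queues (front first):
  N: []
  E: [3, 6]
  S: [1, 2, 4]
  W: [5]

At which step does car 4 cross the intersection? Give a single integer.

Step 1 [NS]: N:empty,E:wait,S:car1-GO,W:wait | queues: N=0 E=2 S=2 W=1
Step 2 [NS]: N:empty,E:wait,S:car2-GO,W:wait | queues: N=0 E=2 S=1 W=1
Step 3 [NS]: N:empty,E:wait,S:car4-GO,W:wait | queues: N=0 E=2 S=0 W=1
Step 4 [EW]: N:wait,E:car3-GO,S:wait,W:car5-GO | queues: N=0 E=1 S=0 W=0
Step 5 [EW]: N:wait,E:car6-GO,S:wait,W:empty | queues: N=0 E=0 S=0 W=0
Car 4 crosses at step 3

3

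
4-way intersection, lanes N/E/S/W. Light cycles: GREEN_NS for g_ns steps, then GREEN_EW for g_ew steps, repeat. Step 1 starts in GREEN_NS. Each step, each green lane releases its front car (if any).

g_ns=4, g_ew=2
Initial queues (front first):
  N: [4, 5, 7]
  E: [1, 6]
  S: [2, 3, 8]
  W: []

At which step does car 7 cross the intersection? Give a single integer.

Step 1 [NS]: N:car4-GO,E:wait,S:car2-GO,W:wait | queues: N=2 E=2 S=2 W=0
Step 2 [NS]: N:car5-GO,E:wait,S:car3-GO,W:wait | queues: N=1 E=2 S=1 W=0
Step 3 [NS]: N:car7-GO,E:wait,S:car8-GO,W:wait | queues: N=0 E=2 S=0 W=0
Step 4 [NS]: N:empty,E:wait,S:empty,W:wait | queues: N=0 E=2 S=0 W=0
Step 5 [EW]: N:wait,E:car1-GO,S:wait,W:empty | queues: N=0 E=1 S=0 W=0
Step 6 [EW]: N:wait,E:car6-GO,S:wait,W:empty | queues: N=0 E=0 S=0 W=0
Car 7 crosses at step 3

3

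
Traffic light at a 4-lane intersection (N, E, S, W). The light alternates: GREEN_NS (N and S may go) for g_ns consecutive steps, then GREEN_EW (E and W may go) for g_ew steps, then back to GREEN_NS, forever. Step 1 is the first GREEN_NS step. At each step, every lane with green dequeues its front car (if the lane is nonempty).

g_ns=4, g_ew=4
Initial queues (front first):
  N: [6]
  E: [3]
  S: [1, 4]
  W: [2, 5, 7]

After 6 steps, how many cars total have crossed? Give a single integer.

Step 1 [NS]: N:car6-GO,E:wait,S:car1-GO,W:wait | queues: N=0 E=1 S=1 W=3
Step 2 [NS]: N:empty,E:wait,S:car4-GO,W:wait | queues: N=0 E=1 S=0 W=3
Step 3 [NS]: N:empty,E:wait,S:empty,W:wait | queues: N=0 E=1 S=0 W=3
Step 4 [NS]: N:empty,E:wait,S:empty,W:wait | queues: N=0 E=1 S=0 W=3
Step 5 [EW]: N:wait,E:car3-GO,S:wait,W:car2-GO | queues: N=0 E=0 S=0 W=2
Step 6 [EW]: N:wait,E:empty,S:wait,W:car5-GO | queues: N=0 E=0 S=0 W=1
Cars crossed by step 6: 6

Answer: 6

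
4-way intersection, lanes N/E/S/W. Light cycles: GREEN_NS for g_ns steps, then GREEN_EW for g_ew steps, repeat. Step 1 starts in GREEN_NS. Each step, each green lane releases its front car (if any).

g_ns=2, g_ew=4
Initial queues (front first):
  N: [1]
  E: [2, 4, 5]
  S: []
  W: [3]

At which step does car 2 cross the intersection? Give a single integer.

Step 1 [NS]: N:car1-GO,E:wait,S:empty,W:wait | queues: N=0 E=3 S=0 W=1
Step 2 [NS]: N:empty,E:wait,S:empty,W:wait | queues: N=0 E=3 S=0 W=1
Step 3 [EW]: N:wait,E:car2-GO,S:wait,W:car3-GO | queues: N=0 E=2 S=0 W=0
Step 4 [EW]: N:wait,E:car4-GO,S:wait,W:empty | queues: N=0 E=1 S=0 W=0
Step 5 [EW]: N:wait,E:car5-GO,S:wait,W:empty | queues: N=0 E=0 S=0 W=0
Car 2 crosses at step 3

3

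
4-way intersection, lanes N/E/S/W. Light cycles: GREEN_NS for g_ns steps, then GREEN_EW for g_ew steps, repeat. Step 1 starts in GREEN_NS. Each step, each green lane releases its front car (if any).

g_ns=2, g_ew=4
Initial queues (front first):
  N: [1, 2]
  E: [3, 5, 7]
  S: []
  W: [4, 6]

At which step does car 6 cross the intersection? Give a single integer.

Step 1 [NS]: N:car1-GO,E:wait,S:empty,W:wait | queues: N=1 E=3 S=0 W=2
Step 2 [NS]: N:car2-GO,E:wait,S:empty,W:wait | queues: N=0 E=3 S=0 W=2
Step 3 [EW]: N:wait,E:car3-GO,S:wait,W:car4-GO | queues: N=0 E=2 S=0 W=1
Step 4 [EW]: N:wait,E:car5-GO,S:wait,W:car6-GO | queues: N=0 E=1 S=0 W=0
Step 5 [EW]: N:wait,E:car7-GO,S:wait,W:empty | queues: N=0 E=0 S=0 W=0
Car 6 crosses at step 4

4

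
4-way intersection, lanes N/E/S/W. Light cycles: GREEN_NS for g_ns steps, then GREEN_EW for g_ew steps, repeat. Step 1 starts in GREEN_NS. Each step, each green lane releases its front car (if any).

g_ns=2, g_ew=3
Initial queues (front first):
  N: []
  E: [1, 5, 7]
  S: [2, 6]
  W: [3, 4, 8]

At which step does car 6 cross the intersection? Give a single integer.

Step 1 [NS]: N:empty,E:wait,S:car2-GO,W:wait | queues: N=0 E=3 S=1 W=3
Step 2 [NS]: N:empty,E:wait,S:car6-GO,W:wait | queues: N=0 E=3 S=0 W=3
Step 3 [EW]: N:wait,E:car1-GO,S:wait,W:car3-GO | queues: N=0 E=2 S=0 W=2
Step 4 [EW]: N:wait,E:car5-GO,S:wait,W:car4-GO | queues: N=0 E=1 S=0 W=1
Step 5 [EW]: N:wait,E:car7-GO,S:wait,W:car8-GO | queues: N=0 E=0 S=0 W=0
Car 6 crosses at step 2

2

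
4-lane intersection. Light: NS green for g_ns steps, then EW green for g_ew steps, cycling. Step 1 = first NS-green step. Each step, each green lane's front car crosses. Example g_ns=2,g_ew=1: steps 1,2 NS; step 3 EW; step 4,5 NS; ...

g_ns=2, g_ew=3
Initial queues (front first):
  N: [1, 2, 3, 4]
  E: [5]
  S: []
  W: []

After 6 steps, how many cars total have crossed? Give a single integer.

Step 1 [NS]: N:car1-GO,E:wait,S:empty,W:wait | queues: N=3 E=1 S=0 W=0
Step 2 [NS]: N:car2-GO,E:wait,S:empty,W:wait | queues: N=2 E=1 S=0 W=0
Step 3 [EW]: N:wait,E:car5-GO,S:wait,W:empty | queues: N=2 E=0 S=0 W=0
Step 4 [EW]: N:wait,E:empty,S:wait,W:empty | queues: N=2 E=0 S=0 W=0
Step 5 [EW]: N:wait,E:empty,S:wait,W:empty | queues: N=2 E=0 S=0 W=0
Step 6 [NS]: N:car3-GO,E:wait,S:empty,W:wait | queues: N=1 E=0 S=0 W=0
Cars crossed by step 6: 4

Answer: 4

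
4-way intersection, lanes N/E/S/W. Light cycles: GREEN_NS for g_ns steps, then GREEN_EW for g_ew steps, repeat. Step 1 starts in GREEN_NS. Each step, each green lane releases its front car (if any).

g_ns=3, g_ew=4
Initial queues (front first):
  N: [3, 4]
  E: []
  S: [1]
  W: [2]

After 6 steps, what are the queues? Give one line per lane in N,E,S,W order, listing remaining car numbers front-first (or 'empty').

Step 1 [NS]: N:car3-GO,E:wait,S:car1-GO,W:wait | queues: N=1 E=0 S=0 W=1
Step 2 [NS]: N:car4-GO,E:wait,S:empty,W:wait | queues: N=0 E=0 S=0 W=1
Step 3 [NS]: N:empty,E:wait,S:empty,W:wait | queues: N=0 E=0 S=0 W=1
Step 4 [EW]: N:wait,E:empty,S:wait,W:car2-GO | queues: N=0 E=0 S=0 W=0

N: empty
E: empty
S: empty
W: empty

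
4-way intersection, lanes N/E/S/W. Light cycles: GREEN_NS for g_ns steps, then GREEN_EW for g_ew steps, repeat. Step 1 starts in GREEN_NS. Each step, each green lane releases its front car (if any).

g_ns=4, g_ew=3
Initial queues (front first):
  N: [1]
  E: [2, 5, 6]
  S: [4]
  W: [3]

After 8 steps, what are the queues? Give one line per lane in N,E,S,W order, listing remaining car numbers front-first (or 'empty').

Step 1 [NS]: N:car1-GO,E:wait,S:car4-GO,W:wait | queues: N=0 E=3 S=0 W=1
Step 2 [NS]: N:empty,E:wait,S:empty,W:wait | queues: N=0 E=3 S=0 W=1
Step 3 [NS]: N:empty,E:wait,S:empty,W:wait | queues: N=0 E=3 S=0 W=1
Step 4 [NS]: N:empty,E:wait,S:empty,W:wait | queues: N=0 E=3 S=0 W=1
Step 5 [EW]: N:wait,E:car2-GO,S:wait,W:car3-GO | queues: N=0 E=2 S=0 W=0
Step 6 [EW]: N:wait,E:car5-GO,S:wait,W:empty | queues: N=0 E=1 S=0 W=0
Step 7 [EW]: N:wait,E:car6-GO,S:wait,W:empty | queues: N=0 E=0 S=0 W=0

N: empty
E: empty
S: empty
W: empty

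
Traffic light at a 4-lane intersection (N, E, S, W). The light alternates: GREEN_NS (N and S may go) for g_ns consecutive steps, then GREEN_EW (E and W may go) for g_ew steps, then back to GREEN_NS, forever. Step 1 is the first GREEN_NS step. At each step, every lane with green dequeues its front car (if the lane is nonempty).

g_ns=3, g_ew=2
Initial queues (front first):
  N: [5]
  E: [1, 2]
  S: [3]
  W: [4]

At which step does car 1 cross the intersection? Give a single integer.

Step 1 [NS]: N:car5-GO,E:wait,S:car3-GO,W:wait | queues: N=0 E=2 S=0 W=1
Step 2 [NS]: N:empty,E:wait,S:empty,W:wait | queues: N=0 E=2 S=0 W=1
Step 3 [NS]: N:empty,E:wait,S:empty,W:wait | queues: N=0 E=2 S=0 W=1
Step 4 [EW]: N:wait,E:car1-GO,S:wait,W:car4-GO | queues: N=0 E=1 S=0 W=0
Step 5 [EW]: N:wait,E:car2-GO,S:wait,W:empty | queues: N=0 E=0 S=0 W=0
Car 1 crosses at step 4

4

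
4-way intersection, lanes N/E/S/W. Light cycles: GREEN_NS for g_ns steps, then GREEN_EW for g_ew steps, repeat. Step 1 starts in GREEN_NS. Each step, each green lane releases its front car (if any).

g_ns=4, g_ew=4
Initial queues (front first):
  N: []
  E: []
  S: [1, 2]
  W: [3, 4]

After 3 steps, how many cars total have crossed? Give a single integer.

Step 1 [NS]: N:empty,E:wait,S:car1-GO,W:wait | queues: N=0 E=0 S=1 W=2
Step 2 [NS]: N:empty,E:wait,S:car2-GO,W:wait | queues: N=0 E=0 S=0 W=2
Step 3 [NS]: N:empty,E:wait,S:empty,W:wait | queues: N=0 E=0 S=0 W=2
Cars crossed by step 3: 2

Answer: 2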